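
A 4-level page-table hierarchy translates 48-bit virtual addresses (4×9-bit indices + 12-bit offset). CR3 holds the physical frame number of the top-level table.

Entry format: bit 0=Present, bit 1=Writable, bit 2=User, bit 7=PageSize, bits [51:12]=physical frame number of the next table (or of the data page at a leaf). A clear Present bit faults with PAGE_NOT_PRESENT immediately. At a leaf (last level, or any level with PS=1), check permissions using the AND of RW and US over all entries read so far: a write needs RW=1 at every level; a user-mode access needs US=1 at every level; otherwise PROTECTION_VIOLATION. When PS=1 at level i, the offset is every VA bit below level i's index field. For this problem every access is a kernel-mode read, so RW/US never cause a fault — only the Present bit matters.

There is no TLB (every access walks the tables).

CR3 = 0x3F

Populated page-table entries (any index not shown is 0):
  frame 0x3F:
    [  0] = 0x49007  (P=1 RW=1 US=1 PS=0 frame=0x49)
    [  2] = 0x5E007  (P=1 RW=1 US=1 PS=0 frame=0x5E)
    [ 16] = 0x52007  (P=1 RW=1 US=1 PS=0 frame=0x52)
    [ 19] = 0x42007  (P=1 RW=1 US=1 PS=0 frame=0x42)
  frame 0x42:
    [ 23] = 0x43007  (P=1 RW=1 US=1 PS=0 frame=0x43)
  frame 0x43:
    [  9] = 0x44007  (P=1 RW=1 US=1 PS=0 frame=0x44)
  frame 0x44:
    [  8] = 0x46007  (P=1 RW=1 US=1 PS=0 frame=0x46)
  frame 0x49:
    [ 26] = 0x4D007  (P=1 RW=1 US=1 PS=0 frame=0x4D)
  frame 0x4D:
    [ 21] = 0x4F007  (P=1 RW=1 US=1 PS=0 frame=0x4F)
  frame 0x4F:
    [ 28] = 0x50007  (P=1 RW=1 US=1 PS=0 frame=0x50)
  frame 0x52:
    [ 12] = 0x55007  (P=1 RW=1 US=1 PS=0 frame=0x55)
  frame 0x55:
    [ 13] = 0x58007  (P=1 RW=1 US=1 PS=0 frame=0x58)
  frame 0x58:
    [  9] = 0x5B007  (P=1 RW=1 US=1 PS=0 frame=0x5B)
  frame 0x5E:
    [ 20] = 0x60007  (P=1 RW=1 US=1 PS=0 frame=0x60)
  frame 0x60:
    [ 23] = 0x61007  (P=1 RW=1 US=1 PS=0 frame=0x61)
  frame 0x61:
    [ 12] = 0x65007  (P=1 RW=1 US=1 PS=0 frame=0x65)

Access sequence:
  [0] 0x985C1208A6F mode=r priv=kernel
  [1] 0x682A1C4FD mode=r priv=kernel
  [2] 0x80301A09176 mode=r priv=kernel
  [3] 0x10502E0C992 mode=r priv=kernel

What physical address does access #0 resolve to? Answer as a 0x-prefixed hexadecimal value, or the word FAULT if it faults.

Walk each access:
#0 VA=0x985C1208A6F (r,kernel):
  lvl0: tbl 0x3F, slot 19 ⇒ 0x42007 (P1/RW1/US1/PS0)
  lvl1: tbl 0x42, slot 23 ⇒ 0x43007 (P1/RW1/US1/PS0)
  lvl2: tbl 0x43, slot 9 ⇒ 0x44007 (P1/RW1/US1/PS0)
  lvl3: tbl 0x44, slot 8 ⇒ 0x46007 (P1/RW1/US1/PS0)
  ✓ 0x46A6F  — 4 lookups
#1 VA=0x682A1C4FD (r,kernel):
  lvl0: tbl 0x3F, slot 0 ⇒ 0x49007 (P1/RW1/US1/PS0)
  lvl1: tbl 0x49, slot 26 ⇒ 0x4D007 (P1/RW1/US1/PS0)
  lvl2: tbl 0x4D, slot 21 ⇒ 0x4F007 (P1/RW1/US1/PS0)
  lvl3: tbl 0x4F, slot 28 ⇒ 0x50007 (P1/RW1/US1/PS0)
  ✓ 0x504FD  — 4 lookups
#2 VA=0x80301A09176 (r,kernel):
  lvl0: tbl 0x3F, slot 16 ⇒ 0x52007 (P1/RW1/US1/PS0)
  lvl1: tbl 0x52, slot 12 ⇒ 0x55007 (P1/RW1/US1/PS0)
  lvl2: tbl 0x55, slot 13 ⇒ 0x58007 (P1/RW1/US1/PS0)
  lvl3: tbl 0x58, slot 9 ⇒ 0x5B007 (P1/RW1/US1/PS0)
  ✓ 0x5B176  — 4 lookups
#3 VA=0x10502E0C992 (r,kernel):
  lvl0: tbl 0x3F, slot 2 ⇒ 0x5E007 (P1/RW1/US1/PS0)
  lvl1: tbl 0x5E, slot 20 ⇒ 0x60007 (P1/RW1/US1/PS0)
  lvl2: tbl 0x60, slot 23 ⇒ 0x61007 (P1/RW1/US1/PS0)
  lvl3: tbl 0x61, slot 12 ⇒ 0x65007 (P1/RW1/US1/PS0)
  ✓ 0x65992  — 4 lookups

Access #0 PA: 0x46A6F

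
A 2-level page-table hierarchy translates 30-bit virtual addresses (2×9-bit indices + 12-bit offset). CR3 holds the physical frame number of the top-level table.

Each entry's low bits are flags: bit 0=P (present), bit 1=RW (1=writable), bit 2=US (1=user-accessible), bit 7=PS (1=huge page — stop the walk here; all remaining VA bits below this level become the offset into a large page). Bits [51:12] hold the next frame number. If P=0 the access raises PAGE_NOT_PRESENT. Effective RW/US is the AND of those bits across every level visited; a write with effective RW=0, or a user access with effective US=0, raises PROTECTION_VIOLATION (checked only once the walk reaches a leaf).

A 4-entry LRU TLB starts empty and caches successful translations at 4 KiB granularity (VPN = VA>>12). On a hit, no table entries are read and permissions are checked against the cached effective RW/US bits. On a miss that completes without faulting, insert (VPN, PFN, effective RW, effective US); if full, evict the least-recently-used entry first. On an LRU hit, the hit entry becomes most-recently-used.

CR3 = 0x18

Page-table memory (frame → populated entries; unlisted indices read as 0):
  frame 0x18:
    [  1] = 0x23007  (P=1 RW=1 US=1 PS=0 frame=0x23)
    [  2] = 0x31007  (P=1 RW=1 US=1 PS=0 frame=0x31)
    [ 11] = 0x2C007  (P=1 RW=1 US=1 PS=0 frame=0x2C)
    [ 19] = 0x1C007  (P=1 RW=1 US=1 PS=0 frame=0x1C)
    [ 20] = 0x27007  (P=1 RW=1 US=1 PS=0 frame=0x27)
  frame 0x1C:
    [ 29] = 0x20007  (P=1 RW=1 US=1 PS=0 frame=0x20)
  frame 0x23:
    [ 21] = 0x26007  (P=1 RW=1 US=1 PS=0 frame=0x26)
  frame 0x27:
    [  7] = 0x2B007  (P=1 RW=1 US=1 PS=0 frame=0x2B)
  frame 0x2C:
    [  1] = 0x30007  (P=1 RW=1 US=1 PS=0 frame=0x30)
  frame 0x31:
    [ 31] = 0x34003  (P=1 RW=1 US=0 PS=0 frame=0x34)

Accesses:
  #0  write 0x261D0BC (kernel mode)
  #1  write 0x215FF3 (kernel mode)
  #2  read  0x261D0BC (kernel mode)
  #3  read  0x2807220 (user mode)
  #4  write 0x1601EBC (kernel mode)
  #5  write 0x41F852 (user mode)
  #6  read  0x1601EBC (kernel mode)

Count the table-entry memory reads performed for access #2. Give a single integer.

Walk each access:
#0 VA=0x261D0BC (w,kernel):
  lvl0: tbl 0x18, slot 19 ⇒ 0x1C007 (P1/RW1/US1/PS0)
  lvl1: tbl 0x1C, slot 29 ⇒ 0x20007 (P1/RW1/US1/PS0)
  → PA=0x200BC  (2 entries read)
#1 VA=0x215FF3 (w,kernel):
  lvl0: tbl 0x18, slot 1 ⇒ 0x23007 (P1/RW1/US1/PS0)
  lvl1: tbl 0x23, slot 21 ⇒ 0x26007 (P1/RW1/US1/PS0)
  → PA=0x26FF3  (2 entries read)
#2 VA=0x261D0BC (r,kernel):
  TLB hit vpn=0x261D → PA=0x200BC
#3 VA=0x2807220 (r,user):
  lvl0: tbl 0x18, slot 20 ⇒ 0x27007 (P1/RW1/US1/PS0)
  lvl1: tbl 0x27, slot 7 ⇒ 0x2B007 (P1/RW1/US1/PS0)
  → PA=0x2B220  (2 entries read)
#4 VA=0x1601EBC (w,kernel):
  lvl0: tbl 0x18, slot 11 ⇒ 0x2C007 (P1/RW1/US1/PS0)
  lvl1: tbl 0x2C, slot 1 ⇒ 0x30007 (P1/RW1/US1/PS0)
  → PA=0x30EBC  (2 entries read)
#5 VA=0x41F852 (w,user):
  lvl0: tbl 0x18, slot 2 ⇒ 0x31007 (P1/RW1/US1/PS0)
  lvl1: tbl 0x31, slot 31 ⇒ 0x34003 (P1/RW1/US0/PS0)
  → PROTECTION_VIOLATION  (2 entries read)
#6 VA=0x1601EBC (r,kernel):
  TLB hit vpn=0x1601 → PA=0x30EBC

Entries read for #2: 0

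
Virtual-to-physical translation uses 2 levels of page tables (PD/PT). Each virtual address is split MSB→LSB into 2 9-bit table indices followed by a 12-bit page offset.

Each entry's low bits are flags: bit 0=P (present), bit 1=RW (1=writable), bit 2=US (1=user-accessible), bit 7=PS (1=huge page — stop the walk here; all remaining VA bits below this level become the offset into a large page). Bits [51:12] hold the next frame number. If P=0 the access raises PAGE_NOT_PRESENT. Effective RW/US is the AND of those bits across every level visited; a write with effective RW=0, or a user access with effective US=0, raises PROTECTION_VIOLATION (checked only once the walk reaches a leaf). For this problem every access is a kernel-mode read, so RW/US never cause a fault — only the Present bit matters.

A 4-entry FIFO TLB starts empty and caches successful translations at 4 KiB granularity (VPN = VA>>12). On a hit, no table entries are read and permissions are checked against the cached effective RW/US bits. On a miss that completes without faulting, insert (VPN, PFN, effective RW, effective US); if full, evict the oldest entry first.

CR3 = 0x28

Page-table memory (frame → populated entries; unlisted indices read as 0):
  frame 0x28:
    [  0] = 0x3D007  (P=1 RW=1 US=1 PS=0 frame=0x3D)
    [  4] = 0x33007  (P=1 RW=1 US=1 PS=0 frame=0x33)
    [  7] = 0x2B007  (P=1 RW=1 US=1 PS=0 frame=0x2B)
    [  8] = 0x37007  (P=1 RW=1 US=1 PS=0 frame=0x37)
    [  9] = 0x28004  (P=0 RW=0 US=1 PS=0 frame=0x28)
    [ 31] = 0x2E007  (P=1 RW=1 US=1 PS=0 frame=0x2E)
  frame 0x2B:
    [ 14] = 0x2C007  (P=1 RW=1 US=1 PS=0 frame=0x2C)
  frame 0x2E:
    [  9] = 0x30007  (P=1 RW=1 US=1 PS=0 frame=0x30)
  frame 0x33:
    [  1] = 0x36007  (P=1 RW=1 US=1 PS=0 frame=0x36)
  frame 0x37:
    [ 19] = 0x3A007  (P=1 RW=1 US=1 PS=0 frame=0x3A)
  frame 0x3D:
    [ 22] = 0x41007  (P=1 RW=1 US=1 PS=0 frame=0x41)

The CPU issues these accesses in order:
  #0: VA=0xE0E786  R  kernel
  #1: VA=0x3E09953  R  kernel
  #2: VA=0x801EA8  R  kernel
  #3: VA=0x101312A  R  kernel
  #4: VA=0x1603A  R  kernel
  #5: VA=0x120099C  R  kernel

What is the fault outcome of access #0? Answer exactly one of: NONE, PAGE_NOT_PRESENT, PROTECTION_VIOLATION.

Per-access translation:
#0 VA=0xE0E786 (r,kernel):
  L0 @0x28[7] → 0x2B007  P=1,RW=1,US=1,PS=0
  L1 @0x2B[14] → 0x2C007  P=1,RW=1,US=1,PS=0
  ⇒ phys 0x2C786  [2 reads]
#1 VA=0x3E09953 (r,kernel):
  L0 @0x28[31] → 0x2E007  P=1,RW=1,US=1,PS=0
  L1 @0x2E[9] → 0x30007  P=1,RW=1,US=1,PS=0
  ⇒ phys 0x30953  [2 reads]
#2 VA=0x801EA8 (r,kernel):
  L0 @0x28[4] → 0x33007  P=1,RW=1,US=1,PS=0
  L1 @0x33[1] → 0x36007  P=1,RW=1,US=1,PS=0
  ⇒ phys 0x36EA8  [2 reads]
#3 VA=0x101312A (r,kernel):
  L0 @0x28[8] → 0x37007  P=1,RW=1,US=1,PS=0
  L1 @0x37[19] → 0x3A007  P=1,RW=1,US=1,PS=0
  ⇒ phys 0x3A12A  [2 reads]
#4 VA=0x1603A (r,kernel):
  L0 @0x28[0] → 0x3D007  P=1,RW=1,US=1,PS=0
  L1 @0x3D[22] → 0x41007  P=1,RW=1,US=1,PS=0
  ⇒ phys 0x4103A  [2 reads]
#5 VA=0x120099C (r,kernel):
  L0 @0x28[9] → 0x28004  P=0,RW=0,US=1,PS=0
  → PAGE_NOT_PRESENT  (1 entries read)

Access #0 fault: NONE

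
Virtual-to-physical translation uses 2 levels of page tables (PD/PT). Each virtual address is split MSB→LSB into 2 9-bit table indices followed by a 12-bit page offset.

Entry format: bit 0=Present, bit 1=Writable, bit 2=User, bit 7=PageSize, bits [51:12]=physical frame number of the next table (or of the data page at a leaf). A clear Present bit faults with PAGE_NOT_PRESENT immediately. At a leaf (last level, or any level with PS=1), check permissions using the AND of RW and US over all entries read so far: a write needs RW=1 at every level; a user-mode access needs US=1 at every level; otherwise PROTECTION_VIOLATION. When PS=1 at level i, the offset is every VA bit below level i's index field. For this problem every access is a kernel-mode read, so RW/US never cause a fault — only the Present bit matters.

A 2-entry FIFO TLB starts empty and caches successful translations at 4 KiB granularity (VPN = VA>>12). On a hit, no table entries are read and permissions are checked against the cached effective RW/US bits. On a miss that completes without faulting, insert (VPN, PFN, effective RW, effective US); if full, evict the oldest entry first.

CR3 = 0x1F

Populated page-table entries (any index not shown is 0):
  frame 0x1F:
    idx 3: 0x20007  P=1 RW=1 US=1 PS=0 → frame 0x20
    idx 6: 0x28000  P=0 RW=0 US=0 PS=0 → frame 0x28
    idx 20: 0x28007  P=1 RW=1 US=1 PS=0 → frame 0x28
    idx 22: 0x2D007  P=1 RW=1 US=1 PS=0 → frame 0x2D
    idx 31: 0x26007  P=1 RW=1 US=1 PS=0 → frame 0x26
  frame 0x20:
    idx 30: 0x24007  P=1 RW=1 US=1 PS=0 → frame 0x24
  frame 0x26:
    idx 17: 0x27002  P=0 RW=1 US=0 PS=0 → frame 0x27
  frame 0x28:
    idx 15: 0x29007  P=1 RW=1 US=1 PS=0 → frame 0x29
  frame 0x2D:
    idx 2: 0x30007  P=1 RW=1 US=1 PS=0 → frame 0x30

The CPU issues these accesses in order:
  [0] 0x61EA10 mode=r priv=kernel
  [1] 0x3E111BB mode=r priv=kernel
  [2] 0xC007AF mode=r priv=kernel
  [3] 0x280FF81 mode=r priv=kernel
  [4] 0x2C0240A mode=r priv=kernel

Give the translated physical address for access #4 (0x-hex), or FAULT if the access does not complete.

Per-access translation:
#0 VA=0x61EA10 (r,kernel):
  L0: frame=0x1F idx=3 entry=0x20007 [P=1 RW=1 US=1 PS=0]
  L1: frame=0x20 idx=30 entry=0x24007 [P=1 RW=1 US=1 PS=0]
  → PA=0x24A10  (2 entries read)
#1 VA=0x3E111BB (r,kernel):
  L0: frame=0x1F idx=31 entry=0x26007 [P=1 RW=1 US=1 PS=0]
  L1: frame=0x26 idx=17 entry=0x27002 [P=0 RW=1 US=0 PS=0]
  → PAGE_NOT_PRESENT  (2 entries read)
#2 VA=0xC007AF (r,kernel):
  L0: frame=0x1F idx=6 entry=0x28000 [P=0 RW=0 US=0 PS=0]
  → PAGE_NOT_PRESENT  (1 entries read)
#3 VA=0x280FF81 (r,kernel):
  L0: frame=0x1F idx=20 entry=0x28007 [P=1 RW=1 US=1 PS=0]
  L1: frame=0x28 idx=15 entry=0x29007 [P=1 RW=1 US=1 PS=0]
  → PA=0x29F81  (2 entries read)
#4 VA=0x2C0240A (r,kernel):
  L0: frame=0x1F idx=22 entry=0x2D007 [P=1 RW=1 US=1 PS=0]
  L1: frame=0x2D idx=2 entry=0x30007 [P=1 RW=1 US=1 PS=0]
  → PA=0x3040A  (2 entries read)

Access #4 PA: 0x3040A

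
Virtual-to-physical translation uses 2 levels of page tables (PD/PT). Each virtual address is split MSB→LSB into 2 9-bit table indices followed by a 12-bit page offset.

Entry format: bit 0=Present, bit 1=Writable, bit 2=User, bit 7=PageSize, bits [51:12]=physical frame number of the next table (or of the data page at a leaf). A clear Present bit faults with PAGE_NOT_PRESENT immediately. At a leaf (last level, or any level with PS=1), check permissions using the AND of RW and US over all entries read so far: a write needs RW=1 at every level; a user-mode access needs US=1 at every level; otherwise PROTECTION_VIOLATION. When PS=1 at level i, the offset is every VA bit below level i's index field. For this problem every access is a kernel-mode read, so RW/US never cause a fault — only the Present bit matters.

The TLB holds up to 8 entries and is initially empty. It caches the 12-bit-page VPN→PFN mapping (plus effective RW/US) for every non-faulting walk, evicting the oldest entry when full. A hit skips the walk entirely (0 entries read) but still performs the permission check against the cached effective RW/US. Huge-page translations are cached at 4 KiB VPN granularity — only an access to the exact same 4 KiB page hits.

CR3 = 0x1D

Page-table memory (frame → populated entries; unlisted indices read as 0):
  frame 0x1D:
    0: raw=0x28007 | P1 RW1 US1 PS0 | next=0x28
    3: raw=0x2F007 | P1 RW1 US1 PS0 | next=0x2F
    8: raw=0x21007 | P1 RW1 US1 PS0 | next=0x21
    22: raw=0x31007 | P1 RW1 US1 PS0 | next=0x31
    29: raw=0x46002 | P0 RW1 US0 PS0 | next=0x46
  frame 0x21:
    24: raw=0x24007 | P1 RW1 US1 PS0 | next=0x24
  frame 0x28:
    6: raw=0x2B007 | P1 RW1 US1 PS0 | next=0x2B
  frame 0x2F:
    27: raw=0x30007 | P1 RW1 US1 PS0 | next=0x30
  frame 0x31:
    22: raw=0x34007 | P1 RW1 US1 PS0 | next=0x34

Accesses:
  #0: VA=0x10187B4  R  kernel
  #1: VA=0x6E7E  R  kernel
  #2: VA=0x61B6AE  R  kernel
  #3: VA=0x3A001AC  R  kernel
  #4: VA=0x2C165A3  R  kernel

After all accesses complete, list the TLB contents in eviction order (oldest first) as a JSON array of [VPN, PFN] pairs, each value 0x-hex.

Per-access translation:
#0 VA=0x10187B4 (r,kernel):
  L0 @0x1D[8] → 0x21007  P=1,RW=1,US=1,PS=0
  L1 @0x21[24] → 0x24007  P=1,RW=1,US=1,PS=0
  → PA=0x247B4  (2 entries read)
#1 VA=0x6E7E (r,kernel):
  L0 @0x1D[0] → 0x28007  P=1,RW=1,US=1,PS=0
  L1 @0x28[6] → 0x2B007  P=1,RW=1,US=1,PS=0
  → PA=0x2BE7E  (2 entries read)
#2 VA=0x61B6AE (r,kernel):
  L0 @0x1D[3] → 0x2F007  P=1,RW=1,US=1,PS=0
  L1 @0x2F[27] → 0x30007  P=1,RW=1,US=1,PS=0
  → PA=0x306AE  (2 entries read)
#3 VA=0x3A001AC (r,kernel):
  L0 @0x1D[29] → 0x46002  P=0,RW=1,US=0,PS=0
  → PAGE_NOT_PRESENT  (1 entries read)
#4 VA=0x2C165A3 (r,kernel):
  L0 @0x1D[22] → 0x31007  P=1,RW=1,US=1,PS=0
  L1 @0x31[22] → 0x34007  P=1,RW=1,US=1,PS=0
  → PA=0x345A3  (2 entries read)

TLB: [["0x1018", "0x24"], ["0x6", "0x2B"], ["0x61B", "0x30"], ["0x2C16", "0x34"]]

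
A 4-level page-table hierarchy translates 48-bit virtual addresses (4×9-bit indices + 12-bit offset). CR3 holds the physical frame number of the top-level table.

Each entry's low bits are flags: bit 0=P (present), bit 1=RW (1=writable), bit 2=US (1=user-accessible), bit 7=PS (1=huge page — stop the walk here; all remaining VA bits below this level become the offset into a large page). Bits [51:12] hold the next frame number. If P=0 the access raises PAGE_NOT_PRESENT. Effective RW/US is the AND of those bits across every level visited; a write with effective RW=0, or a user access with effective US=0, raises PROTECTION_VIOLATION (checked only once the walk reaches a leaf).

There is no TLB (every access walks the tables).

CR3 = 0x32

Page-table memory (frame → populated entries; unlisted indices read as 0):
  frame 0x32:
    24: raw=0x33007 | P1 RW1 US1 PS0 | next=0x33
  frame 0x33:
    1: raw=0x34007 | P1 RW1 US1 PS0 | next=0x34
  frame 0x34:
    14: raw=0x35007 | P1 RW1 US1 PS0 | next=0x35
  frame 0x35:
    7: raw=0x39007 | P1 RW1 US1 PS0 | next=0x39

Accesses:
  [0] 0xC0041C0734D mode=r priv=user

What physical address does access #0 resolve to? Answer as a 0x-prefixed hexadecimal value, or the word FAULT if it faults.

Walk each access:
#0 VA=0xC0041C0734D (r,user):
  [0] read 0x32 idx=24: raw=0x33007 flags P=1 W=1 U=1 S=0
  [1] read 0x33 idx=1: raw=0x34007 flags P=1 W=1 U=1 S=0
  [2] read 0x34 idx=14: raw=0x35007 flags P=1 W=1 U=1 S=0
  [3] read 0x35 idx=7: raw=0x39007 flags P=1 W=1 U=1 S=0
  ⇒ phys 0x3934D  [4 reads]

Access #0 PA: 0x3934D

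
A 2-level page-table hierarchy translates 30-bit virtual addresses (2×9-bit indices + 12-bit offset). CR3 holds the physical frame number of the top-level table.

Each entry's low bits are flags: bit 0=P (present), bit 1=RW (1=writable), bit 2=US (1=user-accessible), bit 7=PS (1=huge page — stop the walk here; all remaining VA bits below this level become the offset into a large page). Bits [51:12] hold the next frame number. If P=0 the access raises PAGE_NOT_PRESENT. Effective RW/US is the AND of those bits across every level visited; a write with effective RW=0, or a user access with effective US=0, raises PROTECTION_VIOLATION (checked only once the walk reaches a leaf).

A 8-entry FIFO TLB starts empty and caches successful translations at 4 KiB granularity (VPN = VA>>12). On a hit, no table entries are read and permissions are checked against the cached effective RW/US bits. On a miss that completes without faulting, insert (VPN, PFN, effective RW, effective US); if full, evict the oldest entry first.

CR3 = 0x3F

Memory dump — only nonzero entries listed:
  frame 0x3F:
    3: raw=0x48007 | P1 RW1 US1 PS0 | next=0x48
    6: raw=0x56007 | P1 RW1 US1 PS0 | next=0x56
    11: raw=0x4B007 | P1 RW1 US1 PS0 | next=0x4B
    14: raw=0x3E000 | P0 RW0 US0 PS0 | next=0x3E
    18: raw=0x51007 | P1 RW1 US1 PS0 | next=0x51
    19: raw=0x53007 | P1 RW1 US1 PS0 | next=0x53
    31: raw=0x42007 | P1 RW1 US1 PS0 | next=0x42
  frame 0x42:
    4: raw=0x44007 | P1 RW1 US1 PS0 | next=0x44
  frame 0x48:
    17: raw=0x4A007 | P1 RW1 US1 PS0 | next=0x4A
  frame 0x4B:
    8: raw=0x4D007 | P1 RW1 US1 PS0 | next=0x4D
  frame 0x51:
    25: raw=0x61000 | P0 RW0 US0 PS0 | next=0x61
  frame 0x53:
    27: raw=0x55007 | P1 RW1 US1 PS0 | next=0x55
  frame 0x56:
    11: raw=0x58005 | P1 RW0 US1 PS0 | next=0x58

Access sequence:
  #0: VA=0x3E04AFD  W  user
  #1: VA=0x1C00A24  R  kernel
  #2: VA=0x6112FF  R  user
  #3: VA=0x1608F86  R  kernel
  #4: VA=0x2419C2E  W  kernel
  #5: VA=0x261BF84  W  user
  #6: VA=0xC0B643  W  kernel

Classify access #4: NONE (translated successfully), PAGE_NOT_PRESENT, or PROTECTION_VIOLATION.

Walk each access:
#0 VA=0x3E04AFD (w,user):
  L0 @0x3F[31] → 0x42007  P=1,RW=1,US=1,PS=0
  L1 @0x42[4] → 0x44007  P=1,RW=1,US=1,PS=0
  → PA=0x44AFD  (2 entries read)
#1 VA=0x1C00A24 (r,kernel):
  L0 @0x3F[14] → 0x3E000  P=0,RW=0,US=0,PS=0
  → PAGE_NOT_PRESENT  (1 entries read)
#2 VA=0x6112FF (r,user):
  L0 @0x3F[3] → 0x48007  P=1,RW=1,US=1,PS=0
  L1 @0x48[17] → 0x4A007  P=1,RW=1,US=1,PS=0
  → PA=0x4A2FF  (2 entries read)
#3 VA=0x1608F86 (r,kernel):
  L0 @0x3F[11] → 0x4B007  P=1,RW=1,US=1,PS=0
  L1 @0x4B[8] → 0x4D007  P=1,RW=1,US=1,PS=0
  → PA=0x4DF86  (2 entries read)
#4 VA=0x2419C2E (w,kernel):
  L0 @0x3F[18] → 0x51007  P=1,RW=1,US=1,PS=0
  L1 @0x51[25] → 0x61000  P=0,RW=0,US=0,PS=0
  → PAGE_NOT_PRESENT  (2 entries read)
#5 VA=0x261BF84 (w,user):
  L0 @0x3F[19] → 0x53007  P=1,RW=1,US=1,PS=0
  L1 @0x53[27] → 0x55007  P=1,RW=1,US=1,PS=0
  → PA=0x55F84  (2 entries read)
#6 VA=0xC0B643 (w,kernel):
  L0 @0x3F[6] → 0x56007  P=1,RW=1,US=1,PS=0
  L1 @0x56[11] → 0x58005  P=1,RW=0,US=1,PS=0
  → PROTECTION_VIOLATION  (2 entries read)

Access #4 fault: PAGE_NOT_PRESENT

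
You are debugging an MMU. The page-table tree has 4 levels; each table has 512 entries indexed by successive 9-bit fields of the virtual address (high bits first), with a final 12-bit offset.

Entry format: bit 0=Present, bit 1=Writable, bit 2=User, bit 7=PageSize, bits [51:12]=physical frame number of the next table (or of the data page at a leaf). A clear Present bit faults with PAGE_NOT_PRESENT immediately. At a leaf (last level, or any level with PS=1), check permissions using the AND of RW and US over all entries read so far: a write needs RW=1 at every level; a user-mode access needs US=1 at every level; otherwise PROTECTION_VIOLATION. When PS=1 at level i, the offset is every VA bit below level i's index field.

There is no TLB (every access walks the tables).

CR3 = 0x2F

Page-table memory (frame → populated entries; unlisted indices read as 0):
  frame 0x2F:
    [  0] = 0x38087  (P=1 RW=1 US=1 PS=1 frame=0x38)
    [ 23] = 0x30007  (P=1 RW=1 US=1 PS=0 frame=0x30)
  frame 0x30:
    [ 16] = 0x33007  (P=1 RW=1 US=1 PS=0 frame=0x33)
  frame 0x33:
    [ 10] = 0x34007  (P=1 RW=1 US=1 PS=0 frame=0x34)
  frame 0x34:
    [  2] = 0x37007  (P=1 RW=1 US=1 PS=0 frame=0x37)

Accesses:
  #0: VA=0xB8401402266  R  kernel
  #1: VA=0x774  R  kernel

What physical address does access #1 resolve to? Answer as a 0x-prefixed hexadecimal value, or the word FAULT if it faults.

Trace:
#0 VA=0xB8401402266 (r,kernel):
  [0] read 0x2F idx=23: raw=0x30007 flags P=1 W=1 U=1 S=0
  [1] read 0x30 idx=16: raw=0x33007 flags P=1 W=1 U=1 S=0
  [2] read 0x33 idx=10: raw=0x34007 flags P=1 W=1 U=1 S=0
  [3] read 0x34 idx=2: raw=0x37007 flags P=1 W=1 U=1 S=0
  ✓ 0x37266  — 4 lookups
#1 VA=0x774 (r,kernel):
  [0] read 0x2F idx=0: raw=0x38087 flags P=1 W=1 U=1 S=1
  ✓ 0x38774 (huge @L0)  — 1 lookups

Access #1 PA: 0x38774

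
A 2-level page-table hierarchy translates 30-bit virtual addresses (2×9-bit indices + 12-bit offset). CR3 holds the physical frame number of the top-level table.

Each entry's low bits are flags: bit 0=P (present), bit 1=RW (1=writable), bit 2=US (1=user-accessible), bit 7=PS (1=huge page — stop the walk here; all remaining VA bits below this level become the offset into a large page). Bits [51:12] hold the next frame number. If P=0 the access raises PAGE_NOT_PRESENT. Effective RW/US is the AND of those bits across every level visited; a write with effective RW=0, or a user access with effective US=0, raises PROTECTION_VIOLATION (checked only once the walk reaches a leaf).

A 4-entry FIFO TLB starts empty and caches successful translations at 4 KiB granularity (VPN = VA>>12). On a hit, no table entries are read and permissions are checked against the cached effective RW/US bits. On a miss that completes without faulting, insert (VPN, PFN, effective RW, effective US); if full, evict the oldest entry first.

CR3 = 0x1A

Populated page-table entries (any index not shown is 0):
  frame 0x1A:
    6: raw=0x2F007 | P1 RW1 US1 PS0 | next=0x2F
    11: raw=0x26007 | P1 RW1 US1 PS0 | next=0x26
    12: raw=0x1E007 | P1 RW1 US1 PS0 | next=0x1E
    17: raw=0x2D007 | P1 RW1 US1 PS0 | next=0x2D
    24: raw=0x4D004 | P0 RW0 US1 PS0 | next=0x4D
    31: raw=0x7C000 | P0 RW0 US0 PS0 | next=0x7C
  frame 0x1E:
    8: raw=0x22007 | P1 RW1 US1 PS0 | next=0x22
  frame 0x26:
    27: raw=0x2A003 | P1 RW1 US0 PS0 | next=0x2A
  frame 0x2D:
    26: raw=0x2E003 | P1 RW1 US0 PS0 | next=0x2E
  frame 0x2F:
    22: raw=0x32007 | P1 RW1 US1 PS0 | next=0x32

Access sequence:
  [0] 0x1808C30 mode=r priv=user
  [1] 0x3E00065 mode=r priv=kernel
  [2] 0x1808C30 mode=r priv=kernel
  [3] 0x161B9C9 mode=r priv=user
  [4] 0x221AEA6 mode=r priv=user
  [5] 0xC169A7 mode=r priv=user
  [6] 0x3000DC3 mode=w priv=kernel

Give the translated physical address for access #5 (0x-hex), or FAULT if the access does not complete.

Per-access translation:
#0 VA=0x1808C30 (r,user):
  [0] read 0x1A idx=12: raw=0x1E007 flags P=1 W=1 U=1 S=0
  [1] read 0x1E idx=8: raw=0x22007 flags P=1 W=1 U=1 S=0
  ⇒ phys 0x22C30  [2 reads]
#1 VA=0x3E00065 (r,kernel):
  [0] read 0x1A idx=31: raw=0x7C000 flags P=0 W=0 U=0 S=0
  → PAGE_NOT_PRESENT  (1 entries read)
#2 VA=0x1808C30 (r,kernel):
  TLB hit vpn=0x1808 → PA=0x22C30
#3 VA=0x161B9C9 (r,user):
  [0] read 0x1A idx=11: raw=0x26007 flags P=1 W=1 U=1 S=0
  [1] read 0x26 idx=27: raw=0x2A003 flags P=1 W=1 U=0 S=0
  → PROTECTION_VIOLATION  (2 entries read)
#4 VA=0x221AEA6 (r,user):
  [0] read 0x1A idx=17: raw=0x2D007 flags P=1 W=1 U=1 S=0
  [1] read 0x2D idx=26: raw=0x2E003 flags P=1 W=1 U=0 S=0
  → PROTECTION_VIOLATION  (2 entries read)
#5 VA=0xC169A7 (r,user):
  [0] read 0x1A idx=6: raw=0x2F007 flags P=1 W=1 U=1 S=0
  [1] read 0x2F idx=22: raw=0x32007 flags P=1 W=1 U=1 S=0
  ⇒ phys 0x329A7  [2 reads]
#6 VA=0x3000DC3 (w,kernel):
  [0] read 0x1A idx=24: raw=0x4D004 flags P=0 W=0 U=1 S=0
  → PAGE_NOT_PRESENT  (1 entries read)

Access #5 PA: 0x329A7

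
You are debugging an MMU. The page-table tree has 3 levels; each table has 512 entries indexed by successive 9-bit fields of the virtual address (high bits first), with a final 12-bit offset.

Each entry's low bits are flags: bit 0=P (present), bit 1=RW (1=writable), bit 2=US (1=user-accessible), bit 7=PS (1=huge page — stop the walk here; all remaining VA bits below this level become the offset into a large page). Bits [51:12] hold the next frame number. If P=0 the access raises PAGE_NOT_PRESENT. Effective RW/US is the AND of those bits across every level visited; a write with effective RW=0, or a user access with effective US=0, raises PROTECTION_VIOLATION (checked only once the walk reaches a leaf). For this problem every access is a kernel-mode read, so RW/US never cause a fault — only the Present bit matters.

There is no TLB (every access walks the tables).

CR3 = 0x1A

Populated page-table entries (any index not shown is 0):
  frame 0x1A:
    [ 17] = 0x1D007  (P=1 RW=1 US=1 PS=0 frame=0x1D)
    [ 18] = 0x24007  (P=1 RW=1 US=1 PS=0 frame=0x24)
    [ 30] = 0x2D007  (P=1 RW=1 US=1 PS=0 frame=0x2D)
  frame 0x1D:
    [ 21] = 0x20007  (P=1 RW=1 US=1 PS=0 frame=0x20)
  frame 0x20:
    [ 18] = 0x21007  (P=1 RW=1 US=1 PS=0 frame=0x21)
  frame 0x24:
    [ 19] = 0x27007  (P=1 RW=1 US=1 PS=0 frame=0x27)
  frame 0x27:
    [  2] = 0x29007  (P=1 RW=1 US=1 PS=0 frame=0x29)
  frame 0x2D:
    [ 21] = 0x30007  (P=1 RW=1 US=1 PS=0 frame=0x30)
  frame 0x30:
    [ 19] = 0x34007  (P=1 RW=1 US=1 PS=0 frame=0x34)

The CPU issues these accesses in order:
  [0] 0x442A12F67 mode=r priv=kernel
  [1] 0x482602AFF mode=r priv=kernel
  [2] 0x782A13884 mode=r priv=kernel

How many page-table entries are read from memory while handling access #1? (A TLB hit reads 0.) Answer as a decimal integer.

Trace:
#0 VA=0x442A12F67 (r,kernel):
  [0] read 0x1A idx=17: raw=0x1D007 flags P=1 W=1 U=1 S=0
  [1] read 0x1D idx=21: raw=0x20007 flags P=1 W=1 U=1 S=0
  [2] read 0x20 idx=18: raw=0x21007 flags P=1 W=1 U=1 S=0
  ⇒ phys 0x21F67  [3 reads]
#1 VA=0x482602AFF (r,kernel):
  [0] read 0x1A idx=18: raw=0x24007 flags P=1 W=1 U=1 S=0
  [1] read 0x24 idx=19: raw=0x27007 flags P=1 W=1 U=1 S=0
  [2] read 0x27 idx=2: raw=0x29007 flags P=1 W=1 U=1 S=0
  ⇒ phys 0x29AFF  [3 reads]
#2 VA=0x782A13884 (r,kernel):
  [0] read 0x1A idx=30: raw=0x2D007 flags P=1 W=1 U=1 S=0
  [1] read 0x2D idx=21: raw=0x30007 flags P=1 W=1 U=1 S=0
  [2] read 0x30 idx=19: raw=0x34007 flags P=1 W=1 U=1 S=0
  ⇒ phys 0x34884  [3 reads]

Entries read for #1: 3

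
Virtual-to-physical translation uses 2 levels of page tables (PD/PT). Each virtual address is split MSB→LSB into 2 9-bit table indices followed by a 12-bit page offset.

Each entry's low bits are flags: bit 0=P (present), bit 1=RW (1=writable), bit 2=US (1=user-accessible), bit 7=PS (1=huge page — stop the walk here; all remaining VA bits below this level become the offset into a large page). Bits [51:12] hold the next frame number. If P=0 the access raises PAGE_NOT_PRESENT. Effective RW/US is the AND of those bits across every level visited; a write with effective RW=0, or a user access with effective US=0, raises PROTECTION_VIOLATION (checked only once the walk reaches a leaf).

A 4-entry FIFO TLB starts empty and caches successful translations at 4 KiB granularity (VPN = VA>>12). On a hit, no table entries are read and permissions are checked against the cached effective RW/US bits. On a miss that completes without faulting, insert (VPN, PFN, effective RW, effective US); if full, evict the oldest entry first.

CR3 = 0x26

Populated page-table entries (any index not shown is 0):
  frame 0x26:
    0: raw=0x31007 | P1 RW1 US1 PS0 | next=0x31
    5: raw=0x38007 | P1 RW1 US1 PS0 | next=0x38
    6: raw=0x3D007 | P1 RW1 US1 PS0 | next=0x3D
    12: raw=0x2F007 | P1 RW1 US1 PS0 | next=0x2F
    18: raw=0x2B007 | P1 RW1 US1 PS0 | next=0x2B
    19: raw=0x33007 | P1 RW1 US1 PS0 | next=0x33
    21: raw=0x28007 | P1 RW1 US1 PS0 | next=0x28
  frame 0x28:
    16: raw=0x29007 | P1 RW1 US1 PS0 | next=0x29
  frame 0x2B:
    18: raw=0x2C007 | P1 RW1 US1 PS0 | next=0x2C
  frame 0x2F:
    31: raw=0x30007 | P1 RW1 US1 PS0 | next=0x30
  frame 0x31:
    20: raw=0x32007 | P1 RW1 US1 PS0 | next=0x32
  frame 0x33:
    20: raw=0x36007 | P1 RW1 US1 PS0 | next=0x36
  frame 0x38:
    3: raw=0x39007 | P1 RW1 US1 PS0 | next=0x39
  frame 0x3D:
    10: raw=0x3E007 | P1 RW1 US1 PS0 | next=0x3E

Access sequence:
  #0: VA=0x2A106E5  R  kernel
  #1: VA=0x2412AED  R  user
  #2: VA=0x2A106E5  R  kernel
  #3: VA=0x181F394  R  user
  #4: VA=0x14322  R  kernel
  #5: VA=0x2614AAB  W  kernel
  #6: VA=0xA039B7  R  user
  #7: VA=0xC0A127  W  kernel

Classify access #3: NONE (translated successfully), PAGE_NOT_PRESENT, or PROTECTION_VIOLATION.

Trace:
#0 VA=0x2A106E5 (r,kernel):
  lvl0: tbl 0x26, slot 21 ⇒ 0x28007 (P1/RW1/US1/PS0)
  lvl1: tbl 0x28, slot 16 ⇒ 0x29007 (P1/RW1/US1/PS0)
  ⇒ phys 0x296E5  [2 reads]
#1 VA=0x2412AED (r,user):
  lvl0: tbl 0x26, slot 18 ⇒ 0x2B007 (P1/RW1/US1/PS0)
  lvl1: tbl 0x2B, slot 18 ⇒ 0x2C007 (P1/RW1/US1/PS0)
  ⇒ phys 0x2CAED  [2 reads]
#2 VA=0x2A106E5 (r,kernel):
  TLB hit vpn=0x2A10 → PA=0x296E5
#3 VA=0x181F394 (r,user):
  lvl0: tbl 0x26, slot 12 ⇒ 0x2F007 (P1/RW1/US1/PS0)
  lvl1: tbl 0x2F, slot 31 ⇒ 0x30007 (P1/RW1/US1/PS0)
  ⇒ phys 0x30394  [2 reads]
#4 VA=0x14322 (r,kernel):
  lvl0: tbl 0x26, slot 0 ⇒ 0x31007 (P1/RW1/US1/PS0)
  lvl1: tbl 0x31, slot 20 ⇒ 0x32007 (P1/RW1/US1/PS0)
  ⇒ phys 0x32322  [2 reads]
#5 VA=0x2614AAB (w,kernel):
  lvl0: tbl 0x26, slot 19 ⇒ 0x33007 (P1/RW1/US1/PS0)
  lvl1: tbl 0x33, slot 20 ⇒ 0x36007 (P1/RW1/US1/PS0)
  ⇒ phys 0x36AAB  [2 reads]
#6 VA=0xA039B7 (r,user):
  lvl0: tbl 0x26, slot 5 ⇒ 0x38007 (P1/RW1/US1/PS0)
  lvl1: tbl 0x38, slot 3 ⇒ 0x39007 (P1/RW1/US1/PS0)
  ⇒ phys 0x399B7  [2 reads]
#7 VA=0xC0A127 (w,kernel):
  lvl0: tbl 0x26, slot 6 ⇒ 0x3D007 (P1/RW1/US1/PS0)
  lvl1: tbl 0x3D, slot 10 ⇒ 0x3E007 (P1/RW1/US1/PS0)
  ⇒ phys 0x3E127  [2 reads]

Access #3 fault: NONE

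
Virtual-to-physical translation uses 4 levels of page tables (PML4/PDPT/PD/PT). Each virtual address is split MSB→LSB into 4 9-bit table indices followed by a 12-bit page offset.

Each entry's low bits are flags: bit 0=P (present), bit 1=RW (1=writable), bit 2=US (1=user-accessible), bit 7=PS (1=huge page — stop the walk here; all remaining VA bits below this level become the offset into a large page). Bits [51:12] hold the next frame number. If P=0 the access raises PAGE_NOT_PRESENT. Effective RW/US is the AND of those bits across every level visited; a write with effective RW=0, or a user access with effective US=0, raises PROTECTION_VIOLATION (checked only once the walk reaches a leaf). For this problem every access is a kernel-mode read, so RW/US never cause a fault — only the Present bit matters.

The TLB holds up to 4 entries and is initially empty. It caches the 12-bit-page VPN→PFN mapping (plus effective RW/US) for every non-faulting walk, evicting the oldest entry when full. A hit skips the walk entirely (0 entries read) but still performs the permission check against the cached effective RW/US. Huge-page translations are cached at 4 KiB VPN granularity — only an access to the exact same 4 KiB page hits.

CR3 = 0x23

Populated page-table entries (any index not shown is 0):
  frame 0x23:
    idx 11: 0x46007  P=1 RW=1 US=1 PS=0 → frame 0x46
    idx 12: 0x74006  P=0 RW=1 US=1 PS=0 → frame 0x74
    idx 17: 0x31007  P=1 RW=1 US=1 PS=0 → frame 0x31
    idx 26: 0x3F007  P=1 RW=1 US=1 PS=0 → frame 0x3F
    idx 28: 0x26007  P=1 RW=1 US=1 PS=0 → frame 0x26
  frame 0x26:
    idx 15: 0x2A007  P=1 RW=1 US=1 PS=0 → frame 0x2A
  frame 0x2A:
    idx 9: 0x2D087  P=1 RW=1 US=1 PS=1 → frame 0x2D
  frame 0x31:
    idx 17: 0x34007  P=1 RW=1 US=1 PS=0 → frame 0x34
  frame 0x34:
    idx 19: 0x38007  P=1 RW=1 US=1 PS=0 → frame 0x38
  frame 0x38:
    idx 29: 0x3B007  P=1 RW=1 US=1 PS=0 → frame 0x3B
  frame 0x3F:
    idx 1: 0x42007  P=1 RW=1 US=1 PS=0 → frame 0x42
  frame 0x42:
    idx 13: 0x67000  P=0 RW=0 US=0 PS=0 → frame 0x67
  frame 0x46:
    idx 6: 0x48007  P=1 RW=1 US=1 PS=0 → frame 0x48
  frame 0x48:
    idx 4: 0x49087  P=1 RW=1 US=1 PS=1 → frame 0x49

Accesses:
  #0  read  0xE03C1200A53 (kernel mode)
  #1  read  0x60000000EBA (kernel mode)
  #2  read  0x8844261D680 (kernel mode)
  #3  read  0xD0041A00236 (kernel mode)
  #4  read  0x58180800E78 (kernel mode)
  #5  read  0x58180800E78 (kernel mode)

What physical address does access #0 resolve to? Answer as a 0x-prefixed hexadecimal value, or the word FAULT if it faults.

Per-access translation:
#0 VA=0xE03C1200A53 (r,kernel):
  lvl0: tbl 0x23, slot 28 ⇒ 0x26007 (P1/RW1/US1/PS0)
  lvl1: tbl 0x26, slot 15 ⇒ 0x2A007 (P1/RW1/US1/PS0)
  lvl2: tbl 0x2A, slot 9 ⇒ 0x2D087 (P1/RW1/US1/PS1)
  ✓ 0x2DA53 (huge @L2)  — 3 lookups
#1 VA=0x60000000EBA (r,kernel):
  lvl0: tbl 0x23, slot 12 ⇒ 0x74006 (P0/RW1/US1/PS0)
  → PAGE_NOT_PRESENT  (1 entries read)
#2 VA=0x8844261D680 (r,kernel):
  lvl0: tbl 0x23, slot 17 ⇒ 0x31007 (P1/RW1/US1/PS0)
  lvl1: tbl 0x31, slot 17 ⇒ 0x34007 (P1/RW1/US1/PS0)
  lvl2: tbl 0x34, slot 19 ⇒ 0x38007 (P1/RW1/US1/PS0)
  lvl3: tbl 0x38, slot 29 ⇒ 0x3B007 (P1/RW1/US1/PS0)
  ✓ 0x3B680  — 4 lookups
#3 VA=0xD0041A00236 (r,kernel):
  lvl0: tbl 0x23, slot 26 ⇒ 0x3F007 (P1/RW1/US1/PS0)
  lvl1: tbl 0x3F, slot 1 ⇒ 0x42007 (P1/RW1/US1/PS0)
  lvl2: tbl 0x42, slot 13 ⇒ 0x67000 (P0/RW0/US0/PS0)
  → PAGE_NOT_PRESENT  (3 entries read)
#4 VA=0x58180800E78 (r,kernel):
  lvl0: tbl 0x23, slot 11 ⇒ 0x46007 (P1/RW1/US1/PS0)
  lvl1: tbl 0x46, slot 6 ⇒ 0x48007 (P1/RW1/US1/PS0)
  lvl2: tbl 0x48, slot 4 ⇒ 0x49087 (P1/RW1/US1/PS1)
  ✓ 0x49E78 (huge @L2)  — 3 lookups
#5 VA=0x58180800E78 (r,kernel):
  TLB hit vpn=0x58180800 → PA=0x49E78

Access #0 PA: 0x2DA53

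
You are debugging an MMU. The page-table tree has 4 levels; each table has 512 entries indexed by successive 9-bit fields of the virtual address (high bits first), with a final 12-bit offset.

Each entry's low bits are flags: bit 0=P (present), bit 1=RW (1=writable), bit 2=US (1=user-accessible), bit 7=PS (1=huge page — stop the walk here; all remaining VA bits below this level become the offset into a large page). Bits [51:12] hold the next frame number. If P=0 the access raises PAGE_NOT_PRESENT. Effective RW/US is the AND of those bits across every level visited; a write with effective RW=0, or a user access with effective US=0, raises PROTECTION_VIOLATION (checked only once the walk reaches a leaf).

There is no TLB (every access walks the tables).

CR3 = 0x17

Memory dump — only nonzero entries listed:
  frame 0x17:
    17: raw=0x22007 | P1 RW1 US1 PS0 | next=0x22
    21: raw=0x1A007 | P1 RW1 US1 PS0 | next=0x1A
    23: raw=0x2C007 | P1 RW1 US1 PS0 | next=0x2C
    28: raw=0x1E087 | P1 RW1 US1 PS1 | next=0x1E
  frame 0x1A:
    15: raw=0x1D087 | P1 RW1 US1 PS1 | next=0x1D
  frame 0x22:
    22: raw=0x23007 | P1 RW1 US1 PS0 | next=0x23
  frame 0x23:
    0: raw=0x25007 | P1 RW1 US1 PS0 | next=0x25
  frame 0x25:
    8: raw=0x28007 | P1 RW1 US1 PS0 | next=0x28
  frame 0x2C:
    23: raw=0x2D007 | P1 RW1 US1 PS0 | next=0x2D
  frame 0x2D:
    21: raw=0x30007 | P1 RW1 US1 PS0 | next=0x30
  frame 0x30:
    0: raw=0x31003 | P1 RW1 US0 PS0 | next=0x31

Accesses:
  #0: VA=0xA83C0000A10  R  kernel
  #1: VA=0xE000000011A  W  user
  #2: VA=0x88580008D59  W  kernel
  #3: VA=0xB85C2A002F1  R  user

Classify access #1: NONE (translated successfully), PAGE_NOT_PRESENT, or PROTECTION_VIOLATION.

Trace:
#0 VA=0xA83C0000A10 (r,kernel):
  L0 @0x17[21] → 0x1A007  P=1,RW=1,US=1,PS=0
  L1 @0x1A[15] → 0x1D087  P=1,RW=1,US=1,PS=1
  ✓ 0x1DA10 (huge @L1)  — 2 lookups
#1 VA=0xE000000011A (w,user):
  L0 @0x17[28] → 0x1E087  P=1,RW=1,US=1,PS=1
  ✓ 0x1E11A (huge @L0)  — 1 lookups
#2 VA=0x88580008D59 (w,kernel):
  L0 @0x17[17] → 0x22007  P=1,RW=1,US=1,PS=0
  L1 @0x22[22] → 0x23007  P=1,RW=1,US=1,PS=0
  L2 @0x23[0] → 0x25007  P=1,RW=1,US=1,PS=0
  L3 @0x25[8] → 0x28007  P=1,RW=1,US=1,PS=0
  ✓ 0x28D59  — 4 lookups
#3 VA=0xB85C2A002F1 (r,user):
  L0 @0x17[23] → 0x2C007  P=1,RW=1,US=1,PS=0
  L1 @0x2C[23] → 0x2D007  P=1,RW=1,US=1,PS=0
  L2 @0x2D[21] → 0x30007  P=1,RW=1,US=1,PS=0
  L3 @0x30[0] → 0x31003  P=1,RW=1,US=0,PS=0
  → PROTECTION_VIOLATION  (4 entries read)

Access #1 fault: NONE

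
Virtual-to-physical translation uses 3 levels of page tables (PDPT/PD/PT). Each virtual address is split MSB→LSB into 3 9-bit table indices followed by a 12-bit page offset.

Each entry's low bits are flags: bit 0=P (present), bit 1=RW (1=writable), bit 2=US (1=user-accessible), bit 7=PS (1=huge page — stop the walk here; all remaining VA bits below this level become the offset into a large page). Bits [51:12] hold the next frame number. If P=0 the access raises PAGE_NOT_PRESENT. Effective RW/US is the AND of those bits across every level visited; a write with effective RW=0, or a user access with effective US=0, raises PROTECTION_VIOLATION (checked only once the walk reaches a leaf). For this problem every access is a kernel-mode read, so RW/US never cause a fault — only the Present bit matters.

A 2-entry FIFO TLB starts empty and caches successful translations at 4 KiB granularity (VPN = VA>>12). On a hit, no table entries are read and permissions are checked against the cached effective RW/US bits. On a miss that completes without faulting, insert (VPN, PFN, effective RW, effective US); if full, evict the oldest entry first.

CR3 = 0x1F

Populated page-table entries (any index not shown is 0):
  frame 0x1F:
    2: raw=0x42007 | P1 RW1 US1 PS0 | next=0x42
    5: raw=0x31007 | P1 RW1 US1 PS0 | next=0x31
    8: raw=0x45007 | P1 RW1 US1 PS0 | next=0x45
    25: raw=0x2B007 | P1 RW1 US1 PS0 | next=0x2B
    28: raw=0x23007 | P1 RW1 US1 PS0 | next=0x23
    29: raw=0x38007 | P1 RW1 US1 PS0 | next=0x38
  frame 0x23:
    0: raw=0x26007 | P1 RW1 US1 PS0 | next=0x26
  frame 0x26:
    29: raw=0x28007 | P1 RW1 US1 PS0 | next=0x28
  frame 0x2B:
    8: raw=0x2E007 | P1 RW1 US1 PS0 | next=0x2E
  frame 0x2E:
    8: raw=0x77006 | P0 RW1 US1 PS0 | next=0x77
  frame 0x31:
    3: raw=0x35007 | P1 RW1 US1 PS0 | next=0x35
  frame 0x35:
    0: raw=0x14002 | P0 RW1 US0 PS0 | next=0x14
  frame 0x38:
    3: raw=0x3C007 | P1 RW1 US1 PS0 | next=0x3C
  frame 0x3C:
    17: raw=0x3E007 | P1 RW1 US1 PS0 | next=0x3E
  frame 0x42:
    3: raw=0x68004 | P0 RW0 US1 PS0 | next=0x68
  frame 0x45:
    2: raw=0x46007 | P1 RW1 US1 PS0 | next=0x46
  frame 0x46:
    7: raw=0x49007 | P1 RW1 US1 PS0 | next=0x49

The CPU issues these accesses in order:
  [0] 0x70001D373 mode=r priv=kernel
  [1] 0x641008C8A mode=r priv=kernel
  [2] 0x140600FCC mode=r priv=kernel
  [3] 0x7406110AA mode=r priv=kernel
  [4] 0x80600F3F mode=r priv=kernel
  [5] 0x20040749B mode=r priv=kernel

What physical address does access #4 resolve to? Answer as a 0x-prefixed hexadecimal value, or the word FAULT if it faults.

Walk each access:
#0 VA=0x70001D373 (r,kernel):
  L0 @0x1F[28] → 0x23007  P=1,RW=1,US=1,PS=0
  L1 @0x23[0] → 0x26007  P=1,RW=1,US=1,PS=0
  L2 @0x26[29] → 0x28007  P=1,RW=1,US=1,PS=0
  ✓ 0x28373  — 3 lookups
#1 VA=0x641008C8A (r,kernel):
  L0 @0x1F[25] → 0x2B007  P=1,RW=1,US=1,PS=0
  L1 @0x2B[8] → 0x2E007  P=1,RW=1,US=1,PS=0
  L2 @0x2E[8] → 0x77006  P=0,RW=1,US=1,PS=0
  ⇒ fault: PAGE_NOT_PRESENT  — 3 lookups
#2 VA=0x140600FCC (r,kernel):
  L0 @0x1F[5] → 0x31007  P=1,RW=1,US=1,PS=0
  L1 @0x31[3] → 0x35007  P=1,RW=1,US=1,PS=0
  L2 @0x35[0] → 0x14002  P=0,RW=1,US=0,PS=0
  ⇒ fault: PAGE_NOT_PRESENT  — 3 lookups
#3 VA=0x7406110AA (r,kernel):
  L0 @0x1F[29] → 0x38007  P=1,RW=1,US=1,PS=0
  L1 @0x38[3] → 0x3C007  P=1,RW=1,US=1,PS=0
  L2 @0x3C[17] → 0x3E007  P=1,RW=1,US=1,PS=0
  ✓ 0x3E0AA  — 3 lookups
#4 VA=0x80600F3F (r,kernel):
  L0 @0x1F[2] → 0x42007  P=1,RW=1,US=1,PS=0
  L1 @0x42[3] → 0x68004  P=0,RW=0,US=1,PS=0
  ⇒ fault: PAGE_NOT_PRESENT  — 2 lookups
#5 VA=0x20040749B (r,kernel):
  L0 @0x1F[8] → 0x45007  P=1,RW=1,US=1,PS=0
  L1 @0x45[2] → 0x46007  P=1,RW=1,US=1,PS=0
  L2 @0x46[7] → 0x49007  P=1,RW=1,US=1,PS=0
  ✓ 0x4949B  — 3 lookups

Access #4 PA: FAULT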